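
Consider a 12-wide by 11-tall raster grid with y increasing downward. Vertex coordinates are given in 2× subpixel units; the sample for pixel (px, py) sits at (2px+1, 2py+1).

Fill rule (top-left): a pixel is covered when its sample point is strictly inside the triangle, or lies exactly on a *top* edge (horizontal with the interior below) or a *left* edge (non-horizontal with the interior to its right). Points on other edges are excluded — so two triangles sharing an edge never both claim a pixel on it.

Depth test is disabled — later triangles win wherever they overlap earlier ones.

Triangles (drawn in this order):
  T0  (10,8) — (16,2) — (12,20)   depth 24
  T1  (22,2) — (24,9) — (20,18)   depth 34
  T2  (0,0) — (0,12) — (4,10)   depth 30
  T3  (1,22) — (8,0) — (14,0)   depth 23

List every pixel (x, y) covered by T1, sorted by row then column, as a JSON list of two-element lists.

T0:
  2·area = 84
  edge (10, 8)→(16, 2): d=(6,-6) top-left  bias=+0
  edge (16, 2)→(12, 20): d=(-4,18) right/bottom  bias=-1
  edge (12, 20)→(10, 8): d=(-2,-12) top-left  bias=+0
    (8,0)@(17, 1): e=[0,-14,98] → .  [on edge]
    (7,1)@(15, 3): e=[0,14,70] → X  [on edge]
    (8,1)@(17, 3): e=[12,-22,94] → .
    (6,2)@(13, 5): e=[0,42,42] → X  [on edge]
    (8,2)@(17, 5): e=[24,-30,90] → .
    (5,3)@(11, 7): e=[0,70,14] → X  [on edge]
    (7,3)@(15, 7): e=[24,-2,62] → .
    (4,4)@(9, 9): e=[0,98,-14] → .  [on edge]
    (5,4)@(11, 9): e=[12,62,10] → X
    (7,4)@(15, 9): e=[36,-10,58] → .
    (3,5)@(7, 11): e=[0,126,-42] → .  [on edge]
    (5,5)@(11, 11): e=[24,54,6] → X
    (2,6)@(5, 13): e=[0,154,-70] → .  [on edge]
    (1,7)@(3, 15): e=[0,182,-98] → .  [on edge]
    (0,8)@(1, 17): e=[0,210,-126] → .  [on edge]
  covered (12 px):
    . . . . . . . . . . . .
    . . . . . . . X . . . .
    . . . . . . X X . . . .
    . . . . . X X . . . . .
    . . . . . X X . . . . .
    . . . . . X X . . . . .
    . . . . . X X . . . . .
    . . . . . . X . . . . .
    . . . . . . . . . . . .
    . . . . . . . . . . . .
    . . . . . . . . . . . .
T1:
  2·area = 46
  edge (22, 2)→(24, 9): d=(2,7) right/bottom  bias=-1
  edge (24, 9)→(20, 18): d=(-4,9) right/bottom  bias=-1
  edge (20, 18)→(22, 2): d=(2,-16) top-left  bias=+0
    (11,3)@(23, 7): e=[3,17,26] → X
    (11,4)@(23, 9): e=[7,9,30] → X
    (10,5)@(21, 11): e=[25,19,2] → X
    (10,6)@(21, 13): e=[29,11,6] → X
    (11,6)@(23, 13): e=[15,-7,38] → .
    (10,7)@(21, 15): e=[33,3,10] → X
    (11,7)@(23, 15): e=[19,-15,42] → .
    (10,8)@(21, 17): e=[37,-5,14] → .
  covered (6 px):
    . . . . . . . . . . . .
    . . . . . . . . . . . .
    . . . . . . . . . . . .
    . . . . . . . . . . . X
    . . . . . . . . . . . X
    . . . . . . . . . . X X
    . . . . . . . . . . X .
    . . . . . . . . . . X .
    . . . . . . . . . . . .
    . . . . . . . . . . . .
    . . . . . . . . . . . .
T2:
  2·area = 48  (B↔C swapped to make it positive)
  edge (0, 0)→(4, 10): d=(4,10) right/bottom  bias=-1
  edge (4, 10)→(0, 12): d=(-4,2) right/bottom  bias=-1
  edge (0, 12)→(0, 0): d=(0,-12) top-left  bias=+0
    (0,1)@(1, 3): e=[2,34,12] → X
    (1,1)@(3, 3): e=[-18,30,36] → .
    (0,2)@(1, 5): e=[10,26,12] → X
    (1,2)@(3, 5): e=[-10,22,36] → .
    (0,3)@(1, 7): e=[18,18,12] → X
    (1,3)@(3, 7): e=[-2,14,36] → .
    (0,4)@(1, 9): e=[26,10,12] → X
    (1,4)@(3, 9): e=[6,6,36] → X
    (2,4)@(5, 9): e=[-14,2,60] → .
    (0,5)@(1, 11): e=[34,2,12] → X
    (1,5)@(3, 11): e=[14,-2,36] → .
    (0,6)@(1, 13): e=[42,-6,12] → .
  covered (6 px):
    . . . . . . . . . . . .
    X . . . . . . . . . . .
    X . . . . . . . . . . .
    X . . . . . . . . . . .
    X X . . . . . . . . . .
    X . . . . . . . . . . .
    . . . . . . . . . . . .
    . . . . . . . . . . . .
    . . . . . . . . . . . .
    . . . . . . . . . . . .
    . . . . . . . . . . . .
T3:
  2·area = 132
  edge (1, 22)→(8, 0): d=(7,-22) top-left  bias=+0
  edge (8, 0)→(14, 0): d=(6,0) top-left  bias=+0
  edge (14, 0)→(1, 22): d=(-13,22) right/bottom  bias=-1
    (4,0)@(9, 1): e=[29,6,97] → X
    (5,0)@(11, 1): e=[73,6,53] → X
    (6,0)@(13, 1): e=[117,6,9] → X
    (7,0)@(15, 1): e=[161,6,-35] → .
    (4,1)@(9, 3): e=[43,18,71] → X
    (6,1)@(13, 3): e=[131,18,-17] → .
    (3,2)@(7, 5): e=[13,30,89] → X
    (6,2)@(13, 5): e=[145,30,-43] → .
    (3,3)@(7, 7): e=[27,42,63] → X
    (5,3)@(11, 7): e=[115,42,-25] → .
    (3,4)@(7, 9): e=[41,54,37] → X
    (4,4)@(9, 9): e=[85,54,-7] → .
  covered (16 px):
    . . . . X X X . . . . .
    . . . . X X . . . . . .
    . . . X X X . . . . . .
    . . . X X . . . . . . .
    . . . X . . . . . . . .
    . . X X . . . . . . . .
    . . X . . . . . . . . .
    . . X . . . . . . . . .
    . X . . . . . . . . . .
    . . . . . . . . . . . .
    . . . . . . . . . . . .

Answer: [[11,3],[11,4],[10,5],[11,5],[10,6],[10,7]]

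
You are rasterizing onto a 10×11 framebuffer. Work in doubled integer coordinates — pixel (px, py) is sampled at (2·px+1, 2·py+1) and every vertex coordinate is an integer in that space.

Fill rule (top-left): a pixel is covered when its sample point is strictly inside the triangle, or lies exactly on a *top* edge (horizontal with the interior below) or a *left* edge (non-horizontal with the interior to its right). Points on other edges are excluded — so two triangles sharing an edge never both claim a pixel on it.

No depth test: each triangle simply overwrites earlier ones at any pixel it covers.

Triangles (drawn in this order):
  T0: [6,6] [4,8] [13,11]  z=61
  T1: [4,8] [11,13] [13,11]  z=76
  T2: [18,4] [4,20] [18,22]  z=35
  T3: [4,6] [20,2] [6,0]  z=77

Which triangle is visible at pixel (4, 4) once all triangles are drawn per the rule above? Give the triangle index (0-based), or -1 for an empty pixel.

T0:
  2·area = 24  (B↔C swapped to make it positive)
  edge (6, 6)→(13, 11): d=(7,5) right/bottom  bias=-1
  edge (13, 11)→(4, 8): d=(-9,-3) top-left  bias=+0
  edge (4, 8)→(6, 6): d=(2,-2) top-left  bias=+0
    (5,0)@(11, 1): e=[-60,84,0] → ·  [on edge]
    (4,1)@(9, 3): e=[-36,60,0] → ·  [on edge]
    (3,2)@(7, 5): e=[-12,36,0] → ·  [on edge]
    (0,3)@(1, 7): e=[32,0,-8] → ·  [on edge]
    (2,3)@(5, 7): e=[12,12,0] → #  [on edge]
    (3,3)@(7, 7): e=[2,18,4] → #
    (4,3)@(9, 7): e=[-8,24,8] → ·
    (1,4)@(3, 9): e=[36,-12,0] → ·  [on edge]
    (2,4)@(5, 9): e=[26,-6,4] → ·
    (3,4)@(7, 9): e=[16,0,8] → #  [on edge]
    (4,4)@(9, 9): e=[6,6,12] → #
    (5,4)@(11, 9): e=[-4,12,16] → ·
    (0,5)@(1, 11): e=[60,-36,0] → ·  [on edge]
    (6,5)@(13, 11): e=[0,0,24] → ·  [on edge]
    (9,6)@(19, 13): e=[-16,0,40] → ·  [on edge]
  covered (4 px):
    · · · · · · · · · ·
    · · · · · · · · · ·
    · · · · · · · · · ·
    · · # # · · · · · ·
    · · · # # · · · · ·
    · · · · · · · · · ·
    · · · · · · · · · ·
    · · · · · · · · · ·
    · · · · · · · · · ·
    · · · · · · · · · ·
    · · · · · · · · · ·
T1:
  2·area = 24  (B↔C swapped to make it positive)
  edge (4, 8)→(13, 11): d=(9,3) right/bottom  bias=-1
  edge (13, 11)→(11, 13): d=(-2,2) right/bottom  bias=-1
  edge (11, 13)→(4, 8): d=(-7,-5) top-left  bias=+0
    (9,2)@(19, 5): e=[-72,0,96] → ·  [on edge]
    (0,3)@(1, 7): e=[0,32,-8] → ·  [on edge]
    (8,3)@(17, 7): e=[-48,0,72] → ·  [on edge]
    (3,4)@(7, 9): e=[0,16,8] → ·  [on edge]
    (7,4)@(15, 9): e=[-24,0,48] → ·  [on edge]
    (4,5)@(9, 11): e=[12,8,4] → #
    (5,5)@(11, 11): e=[6,4,14] → #
    (6,5)@(13, 11): e=[0,0,24] → ·  [on edge]
    (4,6)@(9, 13): e=[30,4,-10] → ·
    (5,6)@(11, 13): e=[24,0,0] → ·  [on edge]
    (9,6)@(19, 13): e=[0,-16,40] → ·  [on edge]
    (4,7)@(9, 15): e=[48,0,-24] → ·  [on edge]
    (3,8)@(7, 17): e=[72,0,-48] → ·  [on edge]
    (2,9)@(5, 19): e=[96,0,-72] → ·  [on edge]
    (1,10)@(3, 21): e=[120,0,-96] → ·  [on edge]
  covered (2 px):
    · · · · · · · · · ·
    · · · · · · · · · ·
    · · · · · · · · · ·
    · · · · · · · · · ·
    · · · · · · · · · ·
    · · · · # # · · · ·
    · · · · · · · · · ·
    · · · · · · · · · ·
    · · · · · · · · · ·
    · · · · · · · · · ·
    · · · · · · · · · ·
T2:
  2·area = 252  (B↔C swapped to make it positive)
  edge (18, 4)→(18, 22): d=(0,18) right/bottom  bias=-1
  edge (18, 22)→(4, 20): d=(-14,-2) top-left  bias=+0
  edge (4, 20)→(18, 4): d=(14,-16) top-left  bias=+0
    (8,3)@(17, 7): e=[18,208,26] → #
    (9,3)@(19, 7): e=[-18,212,58] → ·
    (7,4)@(15, 9): e=[54,176,22] → #
    (9,4)@(19, 9): e=[-18,184,86] → ·
    (6,5)@(13, 11): e=[90,144,18] → #
    (9,5)@(19, 11): e=[-18,156,114] → ·
    (5,6)@(11, 13): e=[126,112,14] → #
    (9,6)@(19, 13): e=[-18,128,142] → ·
    (4,7)@(9, 15): e=[162,80,10] → #
    (9,7)@(19, 15): e=[-18,100,170] → ·
    (3,8)@(7, 17): e=[198,48,6] → #
    (9,8)@(19, 17): e=[-18,72,198] → ·
    (5,10)@(11, 21): e=[126,0,126] → #  [on edge]
  covered (32 px):
    · · · · · · · · · ·
    · · · · · · · · · ·
    · · · · · · · · · ·
    · · · · · · · · # ·
    · · · · · · · # # ·
    · · · · · · # # # ·
    · · · · · # # # # ·
    · · · · # # # # # ·
    · · · # # # # # # ·
    · · # # # # # # # ·
    · · · · · # # # # ·
T3:
  2·area = 88  (B↔C swapped to make it positive)
  edge (4, 6)→(6, 0): d=(2,-6) top-left  bias=+0
  edge (6, 0)→(20, 2): d=(14,2) right/bottom  bias=-1
  edge (20, 2)→(4, 6): d=(-16,4) right/bottom  bias=-1
    (3,0)@(7, 1): e=[8,12,68] → #
    (4,0)@(9, 1): e=[20,8,60] → #
    (5,0)@(11, 1): e=[32,4,52] → #
    (6,0)@(13, 1): e=[44,0,44] → ·  [on edge]
    (2,1)@(5, 3): e=[0,44,44] → #  [on edge]
    (6,1)@(13, 3): e=[48,28,12] → #
    (7,1)@(15, 3): e=[60,24,4] → #
    (8,1)@(17, 3): e=[72,20,-4] → ·
    (2,2)@(5, 5): e=[4,72,12] → #
    (4,2)@(9, 5): e=[28,64,-4] → ·
    (5,2)@(11, 5): e=[40,60,-12] → ·
    (6,2)@(13, 5): e=[52,56,-20] → ·
    (1,4)@(3, 9): e=[0,132,-44] → ·  [on edge]
    (0,7)@(1, 15): e=[0,220,-132] → ·  [on edge]
  covered (11 px):
    · · · # # # · · · ·
    · · # # # # # # · ·
    · · # # · · · · · ·
    · · · · · · · · · ·
    · · · · · · · · · ·
    · · · · · · · · · ·
    · · · · · · · · · ·
    · · · · · · · · · ·
    · · · · · · · · · ·
    · · · · · · · · · ·
    · · · · · · · · · ·

Z-buffer (winner per pixel, '.' = empty):
  . . . 3 3 3 . . . .
  . . 3 3 3 3 3 3 . .
  . . 3 3 . . . . . .
  . . 0 0 . . . . 2 .
  . . . 0 0 . . 2 2 .
  . . . . 1 1 2 2 2 .
  . . . . . 2 2 2 2 .
  . . . . 2 2 2 2 2 .
  . . . 2 2 2 2 2 2 .
  . . 2 2 2 2 2 2 2 .
  . . . . . 2 2 2 2 .

Result: 0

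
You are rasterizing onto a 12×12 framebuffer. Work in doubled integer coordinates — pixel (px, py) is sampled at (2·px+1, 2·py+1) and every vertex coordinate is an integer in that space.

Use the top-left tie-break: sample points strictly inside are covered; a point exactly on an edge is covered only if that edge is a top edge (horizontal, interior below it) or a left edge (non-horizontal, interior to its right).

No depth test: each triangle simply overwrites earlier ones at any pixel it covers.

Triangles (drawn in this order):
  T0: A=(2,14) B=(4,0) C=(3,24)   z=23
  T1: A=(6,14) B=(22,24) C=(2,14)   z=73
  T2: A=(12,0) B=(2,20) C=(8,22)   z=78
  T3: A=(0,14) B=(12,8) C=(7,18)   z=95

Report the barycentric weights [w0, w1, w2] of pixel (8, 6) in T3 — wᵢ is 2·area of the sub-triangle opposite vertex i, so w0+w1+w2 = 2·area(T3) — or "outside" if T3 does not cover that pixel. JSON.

T0:
  2·area = 34
  edge (2, 14)→(4, 0): d=(2,-14) top-left  bias=+0
  edge (4, 0)→(3, 24): d=(-1,24) right/bottom  bias=-1
  edge (3, 24)→(2, 14): d=(-1,-10) top-left  bias=+0
    (1,3)@(3, 7): e=[0,17,17] → #  [on edge]
    (2,3)@(5, 7): e=[28,-31,37] → ·
    (1,4)@(3, 9): e=[4,15,15] → #
    (2,4)@(5, 9): e=[32,-33,35] → ·
    (1,5)@(3, 11): e=[8,13,13] → #
    (2,5)@(5, 11): e=[36,-35,33] → ·
    (1,6)@(3, 13): e=[12,11,11] → #
    (2,6)@(5, 13): e=[40,-37,31] → ·
    (1,7)@(3, 15): e=[16,9,9] → #
    (2,7)@(5, 15): e=[44,-39,29] → ·
    (1,8)@(3, 17): e=[20,7,7] → #
    (2,8)@(5, 17): e=[48,-41,27] → ·
    (0,10)@(1, 21): e=[0,51,-17] → ·  [on edge]
  covered (9 px):
    · · · · · · · · · · · ·
    · · · · · · · · · · · ·
    · · · · · · · · · · · ·
    · # · · · · · · · · · ·
    · # · · · · · · · · · ·
    · # · · · · · · · · · ·
    · # · · · · · · · · · ·
    · # · · · · · · · · · ·
    · # · · · · · · · · · ·
    · # · · · · · · · · · ·
    · # · · · · · · · · · ·
    · # · · · · · · · · · ·
T1:
  2·area = 40
  edge (6, 14)→(22, 24): d=(16,10) right/bottom  bias=-1
  edge (22, 24)→(2, 14): d=(-20,-10) top-left  bias=+0
  edge (2, 14)→(6, 14): d=(4,0) top-left  bias=+0
    (2,7)@(5, 15): e=[26,10,4] → #
    (3,7)@(7, 15): e=[6,30,4] → #
    (4,7)@(9, 15): e=[-14,50,4] → ·
    (2,8)@(5, 17): e=[58,-30,12] → ·
    (3,8)@(7, 17): e=[38,-10,12] → ·
    (4,8)@(9, 17): e=[18,10,12] → #
    (5,8)@(11, 17): e=[-2,30,12] → ·
    (4,9)@(9, 19): e=[50,-30,20] → ·
    (6,9)@(13, 19): e=[10,10,20] → #
    (7,9)@(15, 19): e=[-10,30,20] → ·
    (6,10)@(13, 21): e=[42,-30,28] → ·
    (8,10)@(17, 21): e=[2,10,28] → #
  covered (5 px):
    · · · · · · · · · · · ·
    · · · · · · · · · · · ·
    · · · · · · · · · · · ·
    · · · · · · · · · · · ·
    · · · · · · · · · · · ·
    · · · · · · · · · · · ·
    · · · · · · · · · · · ·
    · · # # · · · · · · · ·
    · · · · # · · · · · · ·
    · · · · · · # · · · · ·
    · · · · · · · · # · · ·
    · · · · · · · · · · · ·
T2:
  2·area = 140  (B↔C swapped to make it positive)
  edge (12, 0)→(8, 22): d=(-4,22) right/bottom  bias=-1
  edge (8, 22)→(2, 20): d=(-6,-2) top-left  bias=+0
  edge (2, 20)→(12, 0): d=(10,-20) top-left  bias=+0
    (5,1)@(11, 3): e=[10,120,10] → #
    (6,1)@(13, 3): e=[-34,124,50] → ·
    (5,2)@(11, 5): e=[2,108,30] → #
    (6,2)@(13, 5): e=[-42,112,70] → ·
    (4,3)@(9, 7): e=[38,92,10] → #
    (5,3)@(11, 7): e=[-6,96,50] → ·
    (4,4)@(9, 9): e=[30,80,30] → #
    (5,4)@(11, 9): e=[-14,84,70] → ·
    (3,5)@(7, 11): e=[66,64,10] → #
    (5,5)@(11, 11): e=[-22,72,90] → ·
    (3,6)@(7, 13): e=[58,52,30] → #
    (5,6)@(11, 13): e=[-30,60,110] → ·
    (2,10)@(5, 21): e=[70,0,70] → #  [on edge]
    (5,11)@(11, 23): e=[-70,0,210] → ·  [on edge]
  covered (18 px):
    · · · · · · · · · · · ·
    · · · · · # · · · · · ·
    · · · · · # · · · · · ·
    · · · · # · · · · · · ·
    · · · · # · · · · · · ·
    · · · # # · · · · · · ·
    · · · # # · · · · · · ·
    · · # # # · · · · · · ·
    · · # # · · · · · · · ·
    · # # # · · · · · · · ·
    · · # # · · · · · · · ·
    · · · · · · · · · · · ·
T3:
  2·area = 90
  edge (0, 14)→(12, 8): d=(12,-6) top-left  bias=+0
  edge (12, 8)→(7, 18): d=(-5,10) right/bottom  bias=-1
  edge (7, 18)→(0, 14): d=(-7,-4) top-left  bias=+0
    (5,4)@(11, 9): e=[6,5,79] → #
    (6,4)@(13, 9): e=[18,-15,87] → ·
    (3,5)@(7, 11): e=[6,35,49] → #
    (4,5)@(9, 11): e=[18,15,57] → #
    (5,5)@(11, 11): e=[30,-5,65] → ·
    (1,6)@(3, 13): e=[6,65,19] → #
    (2,6)@(5, 13): e=[18,45,27] → #
    (5,6)@(11, 13): e=[54,-15,51] → ·
    (1,7)@(3, 15): e=[30,55,5] → #
    (4,7)@(9, 15): e=[66,-5,29] → ·
    (1,8)@(3, 17): e=[54,45,-9] → ·
    (2,8)@(5, 17): e=[66,25,-1] → ·
  covered (11 px):
    · · · · · · · · · · · ·
    · · · · · · · · · · · ·
    · · · · · · · · · · · ·
    · · · · · · · · · · · ·
    · · · · · # · · · · · ·
    · · · # # · · · · · · ·
    · # # # # · · · · · · ·
    · # # # · · · · · · · ·
    · · · # · · · · · · · ·
    · · · · · · · · · · · ·
    · · · · · · · · · · · ·
    · · · · · · · · · · · ·

Answer: "outside"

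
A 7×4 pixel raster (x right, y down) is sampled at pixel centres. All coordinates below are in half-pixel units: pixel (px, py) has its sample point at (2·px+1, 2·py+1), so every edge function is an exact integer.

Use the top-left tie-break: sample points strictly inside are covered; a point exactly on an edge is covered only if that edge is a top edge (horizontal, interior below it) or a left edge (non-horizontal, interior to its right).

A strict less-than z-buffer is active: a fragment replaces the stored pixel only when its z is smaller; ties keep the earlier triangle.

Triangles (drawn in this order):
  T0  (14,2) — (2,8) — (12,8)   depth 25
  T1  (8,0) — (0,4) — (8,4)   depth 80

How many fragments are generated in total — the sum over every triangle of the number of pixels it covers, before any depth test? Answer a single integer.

T0:
  2·area = 60  (B↔C swapped to make it positive)
  edge (14, 2)→(12, 8): d=(-2,6) right/bottom  bias=-1
  edge (12, 8)→(2, 8): d=(-10,0) right/bottom  bias=-1
  edge (2, 8)→(14, 2): d=(12,-6) top-left  bias=+0
    (6,1)@(13, 3): e=[4,50,6] → █
    (4,2)@(9, 5): e=[24,30,6] → █
    (5,2)@(11, 5): e=[12,30,18] → █
    (6,2)@(13, 5): e=[0,30,30] → ·  [on edge]
    (2,3)@(5, 7): e=[44,10,6] → █
    (3,3)@(7, 7): e=[32,10,18] → █
    (6,3)@(13, 7): e=[-4,10,54] → ·
  covered (7 px):
    · · · · · · ·
    · · · · · · █
    · · · · █ █ ·
    · · █ █ █ █ ·
T1:
  2·area = 32  (B↔C swapped to make it positive)
  edge (8, 0)→(8, 4): d=(0,4) right/bottom  bias=-1
  edge (8, 4)→(0, 4): d=(-8,0) right/bottom  bias=-1
  edge (0, 4)→(8, 0): d=(8,-4) top-left  bias=+0
    (3,0)@(7, 1): e=[4,24,4] → █
    (4,0)@(9, 1): e=[-4,24,12] → ·
    (1,1)@(3, 3): e=[20,8,4] → █
    (2,1)@(5, 3): e=[12,8,12] → █
    (4,1)@(9, 3): e=[-4,8,28] → ·
    (1,2)@(3, 5): e=[20,-8,20] → ·
    (2,2)@(5, 5): e=[12,-8,28] → ·
    (3,2)@(7, 5): e=[4,-8,36] → ·
  covered (4 px):
    · · · █ · · ·
    · █ █ █ · · ·
    · · · · · · ·
    · · · · · · ·

Answer: 11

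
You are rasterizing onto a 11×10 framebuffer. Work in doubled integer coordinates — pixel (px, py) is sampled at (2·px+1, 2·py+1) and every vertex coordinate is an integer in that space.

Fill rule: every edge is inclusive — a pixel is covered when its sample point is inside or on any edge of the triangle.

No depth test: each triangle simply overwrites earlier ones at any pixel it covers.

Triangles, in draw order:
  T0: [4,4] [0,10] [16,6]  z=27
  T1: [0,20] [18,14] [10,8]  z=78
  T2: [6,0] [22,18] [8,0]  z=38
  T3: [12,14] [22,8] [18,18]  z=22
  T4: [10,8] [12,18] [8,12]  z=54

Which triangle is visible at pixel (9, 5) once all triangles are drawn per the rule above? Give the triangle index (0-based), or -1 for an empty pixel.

T0:
  2·area = 80  (B↔C swapped to make it positive)
  edge (4, 4)→(16, 6): d=(12,2) inclusive
  edge (16, 6)→(0, 10): d=(-16,4) inclusive
  edge (0, 10)→(4, 4): d=(4,-6) inclusive
    (2,2)@(5, 5): e=[10,60,10] → #
    (3,2)@(7, 5): e=[6,52,22] → #
    (4,2)@(9, 5): e=[2,44,34] → #
    (5,2)@(11, 5): e=[-2,36,46] → ·
    (1,3)@(3, 7): e=[38,36,6] → #
    (5,3)@(11, 7): e=[22,4,54] → #
    (6,3)@(13, 7): e=[18,-4,66] → ·
    (0,4)@(1, 9): e=[66,12,2] → #
    (2,4)@(5, 9): e=[58,-4,26] → ·
    (3,4)@(7, 9): e=[54,-12,38] → ·
    (4,4)@(9, 9): e=[50,-20,50] → ·
    (5,4)@(11, 9): e=[46,-28,62] → ·
  covered (10 px):
    · · · · · · · · · · ·
    · · · · · · · · · · ·
    · · # # # · · · · · ·
    · # # # # # · · · · ·
    # # · · · · · · · · ·
    · · · · · · · · · · ·
    · · · · · · · · · · ·
    · · · · · · · · · · ·
    · · · · · · · · · · ·
    · · · · · · · · · · ·
T1:
  2·area = 156  (B↔C swapped to make it positive)
  edge (0, 20)→(10, 8): d=(10,-12) inclusive
  edge (10, 8)→(18, 14): d=(8,6) inclusive
  edge (18, 14)→(0, 20): d=(-18,6) inclusive
    (5,4)@(11, 9): e=[22,2,132] → #
    (6,4)@(13, 9): e=[46,-10,120] → ·
    (4,5)@(9, 11): e=[18,30,108] → #
    (6,5)@(13, 11): e=[66,6,84] → #
    (7,5)@(15, 11): e=[90,-6,72] → ·
    (3,6)@(7, 13): e=[14,58,84] → #
    (7,6)@(15, 13): e=[110,10,36] → #
    (8,6)@(17, 13): e=[134,-2,24] → ·
    (10,6)@(21, 13): e=[182,-26,0] → ·  [on edge]
    (2,7)@(5, 15): e=[10,86,60] → #
    (7,7)@(15, 15): e=[130,26,0] → #  [on edge]
    (8,7)@(17, 15): e=[154,14,-12] → ·
    (4,8)@(9, 17): e=[78,78,0] → #  [on edge]
    (1,9)@(3, 19): e=[26,130,0] → #  [on edge]
  covered (21 px):
    · · · · · · · · · · ·
    · · · · · · · · · · ·
    · · · · · · · · · · ·
    · · · · · · · · · · ·
    · · · · · # · · · · ·
    · · · · # # # · · · ·
    · · · # # # # # · · ·
    · · # # # # # # · · ·
    · # # # # · · · · · ·
    # # · · · · · · · · ·
T2:
  2·area = 36  (B↔C swapped to make it positive)
  edge (6, 0)→(8, 0): d=(2,0) inclusive
  edge (8, 0)→(22, 18): d=(14,18) inclusive
  edge (22, 18)→(6, 0): d=(-16,-18) inclusive
    (3,0)@(7, 1): e=[2,32,2] → #
    (4,0)@(9, 1): e=[2,-4,38] → ·
    (3,1)@(7, 3): e=[6,60,-30] → ·
    (4,1)@(9, 3): e=[6,24,6] → #
    (5,1)@(11, 3): e=[6,-12,42] → ·
    (4,2)@(9, 5): e=[10,52,-26] → ·
    (5,2)@(11, 5): e=[10,16,10] → #
    (6,2)@(13, 5): e=[10,-20,46] → ·
    (5,3)@(11, 7): e=[14,44,-22] → ·
    (6,3)@(13, 7): e=[14,8,14] → #
    (7,3)@(15, 7): e=[14,-28,50] → ·
    (6,4)@(13, 9): e=[18,36,-18] → ·
    (7,4)@(15, 9): e=[18,0,18] → #  [on edge]
  covered (5 px):
    · · · # · · · · · · ·
    · · · · # · · · · · ·
    · · · · · # · · · · ·
    · · · · · · # · · · ·
    · · · · · · · # · · ·
    · · · · · · · · · · ·
    · · · · · · · · · · ·
    · · · · · · · · · · ·
    · · · · · · · · · · ·
    · · · · · · · · · · ·
T3:
  2·area = 76
  edge (12, 14)→(22, 8): d=(10,-6) inclusive
  edge (22, 8)→(18, 18): d=(-4,10) inclusive
  edge (18, 18)→(12, 14): d=(-6,-4) inclusive
    (10,4)@(21, 9): e=[4,6,66] → #
    (8,5)@(17, 11): e=[0,38,38] → #  [on edge]
    (9,5)@(19, 11): e=[12,18,46] → #
    (10,5)@(21, 11): e=[24,-2,54] → ·
    (7,6)@(15, 13): e=[8,50,18] → #
    (10,6)@(21, 13): e=[44,-10,42] → ·
    (7,7)@(15, 15): e=[28,42,6] → #
    (10,7)@(21, 15): e=[64,-18,30] → ·
    (3,8)@(7, 17): e=[0,114,-38] → ·  [on edge]
    (7,8)@(15, 17): e=[48,34,-6] → ·
    (8,8)@(17, 17): e=[60,14,2] → #
    (9,8)@(19, 17): e=[72,-6,10] → ·
  covered (10 px):
    · · · · · · · · · · ·
    · · · · · · · · · · ·
    · · · · · · · · · · ·
    · · · · · · · · · · ·
    · · · · · · · · · · #
    · · · · · · · · # # ·
    · · · · · · · # # # ·
    · · · · · · · # # # ·
    · · · · · · · · # · ·
    · · · · · · · · · · ·
T4:
  2·area = 28
  edge (10, 8)→(12, 18): d=(2,10) inclusive
  edge (12, 18)→(8, 12): d=(-4,-6) inclusive
  edge (8, 12)→(10, 8): d=(2,-4) inclusive
    (4,1)@(9, 3): e=[0,42,-14] → ·  [on edge]
    (4,5)@(9, 11): e=[16,10,2] → #
    (5,5)@(11, 11): e=[-4,22,10] → ·
    (4,6)@(9, 13): e=[20,2,6] → #
    (5,6)@(11, 13): e=[0,14,14] → #  [on edge]
    (6,6)@(13, 13): e=[-20,26,22] → ·
    (4,7)@(9, 15): e=[24,-6,10] → ·
    (5,7)@(11, 15): e=[4,6,18] → #
    (6,7)@(13, 15): e=[-16,18,26] → ·
    (5,8)@(11, 17): e=[8,-2,22] → ·
  covered (4 px):
    · · · · · · · · · · ·
    · · · · · · · · · · ·
    · · · · · · · · · · ·
    · · · · · · · · · · ·
    · · · · · · · · · · ·
    · · · · # · · · · · ·
    · · · · # # · · · · ·
    · · · · · # · · · · ·
    · · · · · · · · · · ·
    · · · · · · · · · · ·

Z-buffer (winner per pixel, '.' = empty):
  . . . 2 . . . . . . .
  . . . . 2 . . . . . .
  . . 0 0 0 2 . . . . .
  . 0 0 0 0 0 2 . . . .
  0 0 . . . 1 . 2 . . 3
  . . . . 4 1 1 . 3 3 .
  . . . 1 4 4 1 3 3 3 .
  . . 1 1 1 4 1 3 3 3 .
  . 1 1 1 1 . . . 3 . .
  1 1 . . . . . . . . .

Answer: 3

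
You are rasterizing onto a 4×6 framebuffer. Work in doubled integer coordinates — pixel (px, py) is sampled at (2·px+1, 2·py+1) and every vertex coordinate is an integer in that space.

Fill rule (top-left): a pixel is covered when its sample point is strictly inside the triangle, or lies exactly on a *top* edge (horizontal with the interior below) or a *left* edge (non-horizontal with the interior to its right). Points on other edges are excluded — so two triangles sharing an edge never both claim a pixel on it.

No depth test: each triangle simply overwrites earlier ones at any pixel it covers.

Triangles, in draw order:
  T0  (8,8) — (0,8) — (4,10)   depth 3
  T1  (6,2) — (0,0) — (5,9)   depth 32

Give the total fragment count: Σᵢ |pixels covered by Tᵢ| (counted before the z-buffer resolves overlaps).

T0:
  2·area = 16  (B↔C swapped to make it positive)
  edge (8, 8)→(4, 10): d=(-4,2) right/bottom  bias=-1
  edge (4, 10)→(0, 8): d=(-4,-2) top-left  bias=+0
  edge (0, 8)→(8, 8): d=(8,0) top-left  bias=+0
    (1,4)@(3, 9): e=[6,2,8] → X
    (2,4)@(5, 9): e=[2,6,8] → X
    (3,4)@(7, 9): e=[-2,10,8] → .
    (1,5)@(3, 11): e=[-2,-6,24] → .
    (2,5)@(5, 11): e=[-6,-2,24] → .
  covered (2 px):
    . . . .
    . . . .
    . . . .
    . . . .
    . X X .
    . . . .
T1:
  2·area = 44  (B↔C swapped to make it positive)
  edge (6, 2)→(5, 9): d=(-1,7) right/bottom  bias=-1
  edge (5, 9)→(0, 0): d=(-5,-9) top-left  bias=+0
  edge (0, 0)→(6, 2): d=(6,2) right/bottom  bias=-1
    (0,0)@(1, 1): e=[36,4,4] → X
    (1,0)@(3, 1): e=[22,22,0] → .  [on edge]
    (0,1)@(1, 3): e=[34,-6,16] → .
    (1,1)@(3, 3): e=[20,12,12] → X
    (2,1)@(5, 3): e=[6,30,8] → X
    (3,1)@(7, 3): e=[-8,48,4] → .
    (1,2)@(3, 5): e=[18,2,24] → X
    (3,2)@(7, 5): e=[-10,38,16] → .
    (1,3)@(3, 7): e=[16,-8,36] → .
    (2,3)@(5, 7): e=[2,10,32] → X
    (3,3)@(7, 7): e=[-12,28,28] → .
    (2,4)@(5, 9): e=[0,0,44] → .  [on edge]
  covered (6 px):
    X . . .
    . X X .
    . X X .
    . . X .
    . . . .
    . . . .

Result: 8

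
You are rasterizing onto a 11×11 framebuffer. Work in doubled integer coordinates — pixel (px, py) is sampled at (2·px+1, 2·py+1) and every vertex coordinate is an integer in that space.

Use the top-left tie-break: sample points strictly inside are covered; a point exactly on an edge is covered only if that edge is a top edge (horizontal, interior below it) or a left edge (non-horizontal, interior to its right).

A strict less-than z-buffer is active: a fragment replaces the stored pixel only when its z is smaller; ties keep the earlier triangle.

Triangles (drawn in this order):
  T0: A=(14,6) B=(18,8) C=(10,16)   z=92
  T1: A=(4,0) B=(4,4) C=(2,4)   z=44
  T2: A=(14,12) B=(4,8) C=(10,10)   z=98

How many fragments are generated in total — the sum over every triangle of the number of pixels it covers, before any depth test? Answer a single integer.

T0:
  2·area = 48
  edge (14, 6)→(18, 8): d=(4,2) right/bottom  bias=-1
  edge (18, 8)→(10, 16): d=(-8,8) right/bottom  bias=-1
  edge (10, 16)→(14, 6): d=(4,-10) top-left  bias=+0
    (10,2)@(21, 5): e=[-18,0,66] → .  [on edge]
    (7,3)@(15, 7): e=[2,32,14] → X
    (8,3)@(17, 7): e=[-2,16,34] → .
    (9,3)@(19, 7): e=[-6,0,54] → .  [on edge]
    (6,4)@(13, 9): e=[14,32,2] → X
    (8,4)@(17, 9): e=[6,0,42] → .  [on edge]
    (6,5)@(13, 11): e=[22,16,10] → X
    (7,5)@(15, 11): e=[18,0,30] → .  [on edge]
    (6,6)@(13, 13): e=[30,0,18] → .  [on edge]
    (5,7)@(11, 15): e=[42,0,6] → .  [on edge]
    (4,8)@(9, 17): e=[54,0,-6] → .  [on edge]
    (3,9)@(7, 19): e=[66,0,-18] → .  [on edge]
    (2,10)@(5, 21): e=[78,0,-30] → .  [on edge]
  covered (4 px):
    . . . . . . . . . . .
    . . . . . . . . . . .
    . . . . . . . . . . .
    . . . . . . . X . . .
    . . . . . . X X . . .
    . . . . . . X . . . .
    . . . . . . . . . . .
    . . . . . . . . . . .
    . . . . . . . . . . .
    . . . . . . . . . . .
    . . . . . . . . . . .
T1:
  2·area = 8
  edge (4, 0)→(4, 4): d=(0,4) right/bottom  bias=-1
  edge (4, 4)→(2, 4): d=(-2,0) right/bottom  bias=-1
  edge (2, 4)→(4, 0): d=(2,-4) top-left  bias=+0
    (1,1)@(3, 3): e=[4,2,2] → X
    (2,1)@(5, 3): e=[-4,2,10] → .
    (1,2)@(3, 5): e=[4,-2,6] → .
  covered (1 px):
    . . . . . . . . . . .
    . X . . . . . . . . .
    . . . . . . . . . . .
    . . . . . . . . . . .
    . . . . . . . . . . .
    . . . . . . . . . . .
    . . . . . . . . . . .
    . . . . . . . . . . .
    . . . . . . . . . . .
    . . . . . . . . . . .
    . . . . . . . . . . .
T2:
  2·area = 4
  edge (14, 12)→(4, 8): d=(-10,-4) top-left  bias=+0
  edge (4, 8)→(10, 10): d=(6,2) right/bottom  bias=-1
  edge (10, 10)→(14, 12): d=(4,2) right/bottom  bias=-1
    (0,3)@(1, 7): e=[-2,0,6] → .  [on edge]
    (3,4)@(7, 9): e=[2,0,2] → .  [on edge]
    (6,5)@(13, 11): e=[6,0,-2] → .  [on edge]
    (9,6)@(19, 13): e=[10,0,-6] → .  [on edge]
  covered (0 px):
    . . . . . . . . . . .
    . . . . . . . . . . .
    . . . . . . . . . . .
    . . . . . . . . . . .
    . . . . . . . . . . .
    . . . . . . . . . . .
    . . . . . . . . . . .
    . . . . . . . . . . .
    . . . . . . . . . . .
    . . . . . . . . . . .
    . . . . . . . . . . .

Result: 5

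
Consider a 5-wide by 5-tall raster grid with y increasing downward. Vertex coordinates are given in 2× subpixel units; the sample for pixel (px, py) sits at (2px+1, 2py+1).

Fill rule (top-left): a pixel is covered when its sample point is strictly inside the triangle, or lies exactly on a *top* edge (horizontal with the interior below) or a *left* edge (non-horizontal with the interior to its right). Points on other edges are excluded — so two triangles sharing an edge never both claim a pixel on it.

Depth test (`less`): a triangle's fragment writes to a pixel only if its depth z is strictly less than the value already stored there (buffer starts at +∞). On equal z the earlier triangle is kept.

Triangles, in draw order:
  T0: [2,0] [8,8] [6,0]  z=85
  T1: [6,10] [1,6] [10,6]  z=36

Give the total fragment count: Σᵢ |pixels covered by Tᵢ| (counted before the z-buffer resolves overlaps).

T0:
  2·area = 32  (B↔C swapped to make it positive)
  edge (2, 0)→(6, 0): d=(4,0) top-left  bias=+0
  edge (6, 0)→(8, 8): d=(2,8) right/bottom  bias=-1
  edge (8, 8)→(2, 0): d=(-6,-8) top-left  bias=+0
    (1,0)@(3, 1): e=[4,26,2] → #
    (2,0)@(5, 1): e=[4,10,18] → #
    (3,0)@(7, 1): e=[4,-6,34] → ·
    (1,1)@(3, 3): e=[12,30,-10] → ·
    (2,1)@(5, 3): e=[12,14,6] → #
    (3,1)@(7, 3): e=[12,-2,22] → ·
    (2,2)@(5, 5): e=[20,18,-6] → ·
    (3,2)@(7, 5): e=[20,2,10] → #
    (4,2)@(9, 5): e=[20,-14,26] → ·
    (3,3)@(7, 7): e=[28,6,-2] → ·
  covered (4 px):
    · # # · ·
    · · # · ·
    · · · # ·
    · · · · ·
    · · · · ·
T1:
  2·area = 36
  edge (6, 10)→(1, 6): d=(-5,-4) top-left  bias=+0
  edge (1, 6)→(10, 6): d=(9,0) top-left  bias=+0
  edge (10, 6)→(6, 10): d=(-4,4) right/bottom  bias=-1
    (1,3)@(3, 7): e=[3,9,24] → #
    (2,3)@(5, 7): e=[11,9,16] → #
    (3,3)@(7, 7): e=[19,9,8] → #
    (4,3)@(9, 7): e=[27,9,0] → ·  [on edge]
    (1,4)@(3, 9): e=[-7,27,16] → ·
    (2,4)@(5, 9): e=[1,27,8] → #
    (3,4)@(7, 9): e=[9,27,0] → ·  [on edge]
  covered (4 px):
    · · · · ·
    · · · · ·
    · · · · ·
    · # # # ·
    · · # · ·

Result: 8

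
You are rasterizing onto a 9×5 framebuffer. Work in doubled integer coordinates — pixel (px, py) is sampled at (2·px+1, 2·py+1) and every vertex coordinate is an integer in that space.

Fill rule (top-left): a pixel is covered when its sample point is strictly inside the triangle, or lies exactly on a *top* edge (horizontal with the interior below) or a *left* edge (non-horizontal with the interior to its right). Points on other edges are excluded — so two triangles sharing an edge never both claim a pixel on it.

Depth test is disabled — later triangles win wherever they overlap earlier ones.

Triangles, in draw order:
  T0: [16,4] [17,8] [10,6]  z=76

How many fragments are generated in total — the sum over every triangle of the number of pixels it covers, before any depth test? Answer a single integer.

T0:
  2·area = 26
  edge (16, 4)→(17, 8): d=(1,4) right/bottom  bias=-1
  edge (17, 8)→(10, 6): d=(-7,-2) top-left  bias=+0
  edge (10, 6)→(16, 4): d=(6,-2) top-left  bias=+0
    (6,2)@(13, 5): e=[13,13,0] → █  [on edge]
    (7,2)@(15, 5): e=[5,17,4] → █
    (8,2)@(17, 5): e=[-3,21,8] → ·
    (3,3)@(7, 7): e=[39,-13,0] → ·  [on edge]
    (6,3)@(13, 7): e=[15,-1,12] → ·
    (7,3)@(15, 7): e=[7,3,16] → █
    (8,3)@(17, 7): e=[-1,7,20] → ·
    (0,4)@(1, 9): e=[65,-39,0] → ·  [on edge]
    (7,4)@(15, 9): e=[9,-11,28] → ·
  covered (3 px):
    · · · · · · · · ·
    · · · · · · · · ·
    · · · · · · █ █ ·
    · · · · · · · █ ·
    · · · · · · · · ·

Result: 3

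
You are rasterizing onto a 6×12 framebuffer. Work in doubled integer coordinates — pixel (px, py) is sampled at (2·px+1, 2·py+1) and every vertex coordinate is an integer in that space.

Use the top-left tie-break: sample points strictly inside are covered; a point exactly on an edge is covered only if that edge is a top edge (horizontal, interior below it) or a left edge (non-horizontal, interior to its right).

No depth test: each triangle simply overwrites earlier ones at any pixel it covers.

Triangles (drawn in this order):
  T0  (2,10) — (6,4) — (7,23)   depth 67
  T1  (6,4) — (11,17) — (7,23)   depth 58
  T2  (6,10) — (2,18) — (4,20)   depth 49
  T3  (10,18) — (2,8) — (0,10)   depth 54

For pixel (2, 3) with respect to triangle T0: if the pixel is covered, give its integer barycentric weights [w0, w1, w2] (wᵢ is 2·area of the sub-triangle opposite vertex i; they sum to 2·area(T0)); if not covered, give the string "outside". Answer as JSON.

T0:
  2·area = 82
  edge (2, 10)→(6, 4): d=(4,-6) top-left  bias=+0
  edge (6, 4)→(7, 23): d=(1,19) right/bottom  bias=-1
  edge (7, 23)→(2, 10): d=(-5,-13) top-left  bias=+0
    (2,3)@(5, 7): e=[6,22,54] → #
    (3,3)@(7, 7): e=[18,-16,80] → ·
    (1,4)@(3, 9): e=[2,62,18] → #
    (3,4)@(7, 9): e=[26,-14,70] → ·
    (1,5)@(3, 11): e=[10,64,8] → #
    (3,5)@(7, 11): e=[34,-12,60] → ·
    (1,6)@(3, 13): e=[18,66,-2] → ·
    (2,6)@(5, 13): e=[30,28,24] → #
    (3,6)@(7, 13): e=[42,-10,50] → ·
    (2,7)@(5, 15): e=[38,30,14] → #
    (3,7)@(7, 15): e=[50,-8,40] → ·
    (2,8)@(5, 17): e=[46,32,4] → #
    (3,11)@(7, 23): e=[82,0,0] → ·  [on edge]
  covered (8 px):
    · · · · · ·
    · · · · · ·
    · · · · · ·
    · · # · · ·
    · # # · · ·
    · # # · · ·
    · · # · · ·
    · · # · · ·
    · · # · · ·
    · · · · · ·
    · · · · · ·
    · · · · · ·
T1:
  2·area = 82
  edge (6, 4)→(11, 17): d=(5,13) right/bottom  bias=-1
  edge (11, 17)→(7, 23): d=(-4,6) right/bottom  bias=-1
  edge (7, 23)→(6, 4): d=(-1,-19) top-left  bias=+0
    (3,3)@(7, 7): e=[2,64,16] → #
    (4,3)@(9, 7): e=[-24,52,54] → ·
    (3,4)@(7, 9): e=[12,56,14] → #
    (4,4)@(9, 9): e=[-14,44,52] → ·
    (3,5)@(7, 11): e=[22,48,12] → #
    (4,5)@(9, 11): e=[-4,36,50] → ·
    (3,6)@(7, 13): e=[32,40,10] → #
    (4,6)@(9, 13): e=[6,28,48] → #
    (5,6)@(11, 13): e=[-20,16,86] → ·
    (3,7)@(7, 15): e=[42,32,8] → #
    (5,7)@(11, 15): e=[-10,8,84] → ·
    (3,8)@(7, 17): e=[52,24,6] → #
    (5,8)@(11, 17): e=[0,0,82] → ·  [on edge]
    (3,11)@(7, 23): e=[82,0,0] → ·  [on edge]
  covered (12 px):
    · · · · · ·
    · · · · · ·
    · · · · · ·
    · · · # · ·
    · · · # · ·
    · · · # · ·
    · · · # # ·
    · · · # # ·
    · · · # # ·
    · · · # # ·
    · · · # · ·
    · · · · · ·
T2:
  2·area = 24  (B↔C swapped to make it positive)
  edge (6, 10)→(4, 20): d=(-2,10) right/bottom  bias=-1
  edge (4, 20)→(2, 18): d=(-2,-2) top-left  bias=+0
  edge (2, 18)→(6, 10): d=(4,-8) top-left  bias=+0
    (3,2)@(7, 5): e=[0,36,-12] → ·  [on edge]
    (2,6)@(5, 13): e=[4,16,4] → #
    (3,6)@(7, 13): e=[-16,20,20] → ·
    (2,7)@(5, 15): e=[0,12,12] → ·  [on edge]
    (0,8)@(1, 17): e=[36,0,-12] → ·  [on edge]
    (1,8)@(3, 17): e=[16,4,4] → #
    (2,8)@(5, 17): e=[-4,8,20] → ·
    (1,9)@(3, 19): e=[12,0,12] → #  [on edge]
    (2,9)@(5, 19): e=[-8,4,28] → ·
    (1,10)@(3, 21): e=[8,-4,20] → ·
    (2,10)@(5, 21): e=[-12,0,36] → ·  [on edge]
    (3,11)@(7, 23): e=[-36,0,60] → ·  [on edge]
  covered (3 px):
    · · · · · ·
    · · · · · ·
    · · · · · ·
    · · · · · ·
    · · · · · ·
    · · · · · ·
    · · # · · ·
    · · · · · ·
    · # · · · ·
    · # · · · ·
    · · · · · ·
    · · · · · ·
T3:
  2·area = 36  (B↔C swapped to make it positive)
  edge (10, 18)→(0, 10): d=(-10,-8) top-left  bias=+0
  edge (0, 10)→(2, 8): d=(2,-2) top-left  bias=+0
  edge (2, 8)→(10, 18): d=(8,10) right/bottom  bias=-1
    (4,0)@(9, 1): e=[162,0,-126] → ·  [on edge]
    (3,1)@(7, 3): e=[126,0,-90] → ·  [on edge]
    (2,2)@(5, 5): e=[90,0,-54] → ·  [on edge]
    (1,3)@(3, 7): e=[54,0,-18] → ·  [on edge]
    (0,4)@(1, 9): e=[18,0,18] → #  [on edge]
    (1,4)@(3, 9): e=[34,4,-2] → ·
    (0,5)@(1, 11): e=[-2,4,34] → ·
    (1,5)@(3, 11): e=[14,8,14] → #
    (2,5)@(5, 11): e=[30,12,-6] → ·
    (1,6)@(3, 13): e=[-6,12,30] → ·
    (2,6)@(5, 13): e=[10,16,10] → #
    (3,6)@(7, 13): e=[26,20,-10] → ·
  covered (5 px):
    · · · · · ·
    · · · · · ·
    · · · · · ·
    · · · · · ·
    # · · · · ·
    · # · · · ·
    · · # · · ·
    · · · # · ·
    · · · · # ·
    · · · · · ·
    · · · · · ·
    · · · · · ·

Answer: [22,54,6]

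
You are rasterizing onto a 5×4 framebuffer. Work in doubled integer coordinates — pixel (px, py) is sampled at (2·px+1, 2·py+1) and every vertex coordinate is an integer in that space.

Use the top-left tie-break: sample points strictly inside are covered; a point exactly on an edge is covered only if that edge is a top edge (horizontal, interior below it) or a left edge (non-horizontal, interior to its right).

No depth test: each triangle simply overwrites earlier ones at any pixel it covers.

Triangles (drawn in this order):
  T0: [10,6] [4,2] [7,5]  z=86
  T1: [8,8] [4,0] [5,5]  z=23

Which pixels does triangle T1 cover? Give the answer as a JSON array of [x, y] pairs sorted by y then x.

T0:
  2·area = 6  (B↔C swapped to make it positive)
  edge (10, 6)→(7, 5): d=(-3,-1) top-left  bias=+0
  edge (7, 5)→(4, 2): d=(-3,-3) top-left  bias=+0
  edge (4, 2)→(10, 6): d=(6,4) right/bottom  bias=-1
    (1,0)@(3, 1): e=[8,0,-2] → .  [on edge]
    (0,1)@(1, 3): e=[0,-12,18] → .  [on edge]
    (2,1)@(5, 3): e=[4,0,2] → X  [on edge]
    (3,1)@(7, 3): e=[6,6,-6] → .
    (2,2)@(5, 5): e=[-2,-6,14] → .
    (3,2)@(7, 5): e=[0,0,6] → X  [on edge]
    (4,2)@(9, 5): e=[2,6,-2] → .
    (3,3)@(7, 7): e=[-6,-6,18] → .
    (4,3)@(9, 7): e=[-4,0,10] → .  [on edge]
  covered (2 px):
    . . . . .
    . . X . .
    . . . X .
    . . . . .
T1:
  2·area = 12  (B↔C swapped to make it positive)
  edge (8, 8)→(5, 5): d=(-3,-3) top-left  bias=+0
  edge (5, 5)→(4, 0): d=(-1,-5) top-left  bias=+0
  edge (4, 0)→(8, 8): d=(4,8) right/bottom  bias=-1
    (0,0)@(1, 1): e=[0,-16,28] → .  [on edge]
    (1,1)@(3, 3): e=[0,-8,20] → .  [on edge]
    (2,1)@(5, 3): e=[6,2,4] → X
    (3,1)@(7, 3): e=[12,12,-12] → .
    (2,2)@(5, 5): e=[0,0,12] → X  [on edge]
    (3,2)@(7, 5): e=[6,10,-4] → .
    (2,3)@(5, 7): e=[-6,-2,20] → .
    (3,3)@(7, 7): e=[0,8,4] → X  [on edge]
    (4,3)@(9, 7): e=[6,18,-12] → .
  covered (3 px):
    . . . . .
    . . X . .
    . . X . .
    . . . X .

Result: [[2,1],[2,2],[3,3]]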